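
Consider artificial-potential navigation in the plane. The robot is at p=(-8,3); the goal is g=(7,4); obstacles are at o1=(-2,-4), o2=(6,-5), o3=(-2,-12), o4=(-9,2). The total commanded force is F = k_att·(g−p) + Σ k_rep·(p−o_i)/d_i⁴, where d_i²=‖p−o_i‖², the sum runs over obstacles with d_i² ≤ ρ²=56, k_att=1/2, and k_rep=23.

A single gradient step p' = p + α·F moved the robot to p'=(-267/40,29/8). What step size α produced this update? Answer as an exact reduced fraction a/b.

F_att = 1/2·(g−p) = 1/2·(15,1) = (7.5000,0.5000)
o1: d²=85 > ρ²=56 → inactive
o2: d²=260 > ρ²=56 → inactive
o3: d²=261 > ρ²=56 → inactive
o4: d²=2 ≤ ρ²=56; F_rep = 23·(1,1)/2² = (5.7500,5.7500)
F = F_att + ΣF_rep = (13.2500,6.2500)
Δp = p'−p = (1.3250,0.6250); α = Δx/Fx = (53/40) / (53/4) = 1/10
check: Δy/Fy = (5/8) / (25/4) = 1/10 ✓

α = 1/10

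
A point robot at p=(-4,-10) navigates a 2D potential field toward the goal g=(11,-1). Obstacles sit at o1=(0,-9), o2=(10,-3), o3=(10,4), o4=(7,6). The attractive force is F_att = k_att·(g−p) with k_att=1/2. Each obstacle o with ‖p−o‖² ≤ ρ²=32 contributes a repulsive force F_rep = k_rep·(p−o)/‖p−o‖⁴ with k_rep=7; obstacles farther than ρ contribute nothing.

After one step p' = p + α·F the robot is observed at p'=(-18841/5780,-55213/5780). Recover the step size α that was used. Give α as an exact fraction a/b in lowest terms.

F_att = 1/2·(g−p) = 1/2·(15,9) = (7.5000,4.5000)
o1: d²=17 ≤ ρ²=32; F_rep = 7·(-4,-1)/17² = (-0.0969,-0.0242)
o2: d²=245 > ρ²=32 → inactive
o3: d²=392 > ρ²=32 → inactive
o4: d²=377 > ρ²=32 → inactive
F = F_att + ΣF_rep = (7.4031,4.4758)
Δp = p'−p = (0.7403,0.4476); α = Δx/Fx = (4279/5780) / (4279/578) = 1/10
check: Δy/Fy = (2587/5780) / (2587/578) = 1/10 ✓

α = 1/10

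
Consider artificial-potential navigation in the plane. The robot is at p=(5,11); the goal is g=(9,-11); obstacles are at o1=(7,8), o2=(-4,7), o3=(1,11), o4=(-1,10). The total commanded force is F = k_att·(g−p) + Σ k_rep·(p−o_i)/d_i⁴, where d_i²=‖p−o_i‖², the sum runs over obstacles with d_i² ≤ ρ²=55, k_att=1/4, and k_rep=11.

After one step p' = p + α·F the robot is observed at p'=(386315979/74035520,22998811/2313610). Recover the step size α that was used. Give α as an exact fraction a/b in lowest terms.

α = 1/5

F_att = 1/4·(g−p) = 1/4·(4,-22) = (1.0000,-5.5000)
o1: d²=13 ≤ ρ²=55; F_rep = 11·(-2,3)/13² = (-0.1302,0.1953)
o2: d²=97 > ρ²=55 → inactive
o3: d²=16 ≤ ρ²=55; F_rep = 11·(4,0)/16² = (0.1719,0.0000)
o4: d²=37 ≤ ρ²=55; F_rep = 11·(6,1)/37² = (0.0482,0.0080)
F = F_att + ΣF_rep = (1.0899,-5.2967)
Δp = p'−p = (0.2180,-1.0593); α = Δx/Fx = (16138379/74035520) / (16138379/14807104) = 1/5
check: Δy/Fy = (-2450899/2313610) / (-2450899/462722) = 1/5 ✓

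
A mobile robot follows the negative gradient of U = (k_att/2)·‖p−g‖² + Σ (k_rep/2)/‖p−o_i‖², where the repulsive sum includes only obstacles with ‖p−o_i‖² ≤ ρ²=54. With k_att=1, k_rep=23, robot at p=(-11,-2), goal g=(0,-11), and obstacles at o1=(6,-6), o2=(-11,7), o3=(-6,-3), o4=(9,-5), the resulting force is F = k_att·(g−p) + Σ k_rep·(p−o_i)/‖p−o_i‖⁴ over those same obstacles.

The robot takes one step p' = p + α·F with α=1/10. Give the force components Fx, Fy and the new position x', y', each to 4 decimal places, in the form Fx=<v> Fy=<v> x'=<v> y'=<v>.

Fx=10.8299 Fy=-8.9660 x'=-9.9170 y'=-2.8966

F_att = 1·(g−p) = 1·(11,-9) = (11.0000,-9.0000)
o1: d²=305 > ρ²=54 → inactive
o2: d²=81 > ρ²=54 → inactive
o3: d²=26 ≤ ρ²=54; F_rep = 23·(-5,1)/26² = (-0.1701,0.0340)
o4: d²=409 > ρ²=54 → inactive
F = F_att + ΣF_rep = (10.8299,-8.9660)
p' = p + 1/10·F = (-9.9170,-2.8966)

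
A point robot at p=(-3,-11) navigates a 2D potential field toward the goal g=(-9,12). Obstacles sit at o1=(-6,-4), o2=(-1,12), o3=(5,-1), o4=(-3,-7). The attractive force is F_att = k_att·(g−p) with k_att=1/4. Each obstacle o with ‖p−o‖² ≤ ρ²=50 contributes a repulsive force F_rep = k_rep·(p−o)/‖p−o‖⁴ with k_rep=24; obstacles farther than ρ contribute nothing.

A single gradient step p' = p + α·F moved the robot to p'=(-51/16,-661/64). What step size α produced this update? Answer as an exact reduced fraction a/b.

α = 1/8

F_att = 1/4·(g−p) = 1/4·(-6,23) = (-1.5000,5.7500)
o1: d²=58 > ρ²=50 → inactive
o2: d²=533 > ρ²=50 → inactive
o3: d²=164 > ρ²=50 → inactive
o4: d²=16 ≤ ρ²=50; F_rep = 24·(0,-4)/16² = (0.0000,-0.3750)
F = F_att + ΣF_rep = (-1.5000,5.3750)
Δp = p'−p = (-0.1875,0.6719); α = Δx/Fx = (-3/16) / (-3/2) = 1/8
check: Δy/Fy = (43/64) / (43/8) = 1/8 ✓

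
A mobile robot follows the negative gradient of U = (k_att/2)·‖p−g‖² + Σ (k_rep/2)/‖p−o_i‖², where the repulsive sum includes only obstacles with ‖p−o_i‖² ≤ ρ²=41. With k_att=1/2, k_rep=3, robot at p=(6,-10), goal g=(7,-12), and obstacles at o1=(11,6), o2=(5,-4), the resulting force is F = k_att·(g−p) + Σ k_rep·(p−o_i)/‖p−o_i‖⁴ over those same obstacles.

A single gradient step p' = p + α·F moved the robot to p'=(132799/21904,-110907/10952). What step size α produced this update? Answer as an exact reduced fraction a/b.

α = 1/8

F_att = 1/2·(g−p) = 1/2·(1,-2) = (0.5000,-1.0000)
o1: d²=281 > ρ²=41 → inactive
o2: d²=37 ≤ ρ²=41; F_rep = 3·(1,-6)/37² = (0.0022,-0.0131)
F = F_att + ΣF_rep = (0.5022,-1.0131)
Δp = p'−p = (0.0628,-0.1266); α = Δx/Fx = (1375/21904) / (1375/2738) = 1/8
check: Δy/Fy = (-1387/10952) / (-1387/1369) = 1/8 ✓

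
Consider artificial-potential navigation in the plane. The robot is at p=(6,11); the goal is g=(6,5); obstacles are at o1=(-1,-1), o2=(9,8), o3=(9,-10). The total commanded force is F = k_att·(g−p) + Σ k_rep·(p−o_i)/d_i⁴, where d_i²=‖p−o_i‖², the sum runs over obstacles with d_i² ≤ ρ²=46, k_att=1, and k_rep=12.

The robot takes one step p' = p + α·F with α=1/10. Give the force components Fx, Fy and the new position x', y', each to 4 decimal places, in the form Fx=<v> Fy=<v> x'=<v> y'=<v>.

Fx=-0.1111 Fy=-5.8889 x'=5.9889 y'=10.4111

F_att = 1·(g−p) = 1·(0,-6) = (0.0000,-6.0000)
o1: d²=193 > ρ²=46 → inactive
o2: d²=18 ≤ ρ²=46; F_rep = 12·(-3,3)/18² = (-0.1111,0.1111)
o3: d²=450 > ρ²=46 → inactive
F = F_att + ΣF_rep = (-0.1111,-5.8889)
p' = p + 1/10·F = (5.9889,10.4111)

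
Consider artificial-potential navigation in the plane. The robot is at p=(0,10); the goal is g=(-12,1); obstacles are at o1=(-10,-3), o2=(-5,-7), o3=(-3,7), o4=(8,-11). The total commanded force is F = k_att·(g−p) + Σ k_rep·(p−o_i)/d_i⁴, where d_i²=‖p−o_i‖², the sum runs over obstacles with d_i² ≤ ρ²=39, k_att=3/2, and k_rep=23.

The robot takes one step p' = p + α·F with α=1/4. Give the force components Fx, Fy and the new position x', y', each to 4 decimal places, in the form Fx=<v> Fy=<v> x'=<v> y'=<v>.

Fx=-17.7870 Fy=-13.2870 x'=-4.4468 y'=6.6782

F_att = 3/2·(g−p) = 3/2·(-12,-9) = (-18.0000,-13.5000)
o1: d²=269 > ρ²=39 → inactive
o2: d²=314 > ρ²=39 → inactive
o3: d²=18 ≤ ρ²=39; F_rep = 23·(3,3)/18² = (0.2130,0.2130)
o4: d²=505 > ρ²=39 → inactive
F = F_att + ΣF_rep = (-17.7870,-13.2870)
p' = p + 1/4·F = (-4.4468,6.6782)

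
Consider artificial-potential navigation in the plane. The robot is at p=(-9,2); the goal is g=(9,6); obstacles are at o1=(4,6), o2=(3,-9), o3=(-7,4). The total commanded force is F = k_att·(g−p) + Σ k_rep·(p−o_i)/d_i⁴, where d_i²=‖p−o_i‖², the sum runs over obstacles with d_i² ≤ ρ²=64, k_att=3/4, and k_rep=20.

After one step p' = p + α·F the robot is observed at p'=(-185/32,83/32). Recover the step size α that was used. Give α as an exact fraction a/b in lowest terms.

F_att = 3/4·(g−p) = 3/4·(18,4) = (13.5000,3.0000)
o1: d²=185 > ρ²=64 → inactive
o2: d²=265 > ρ²=64 → inactive
o3: d²=8 ≤ ρ²=64; F_rep = 20·(-2,-2)/8² = (-0.6250,-0.6250)
F = F_att + ΣF_rep = (12.8750,2.3750)
Δp = p'−p = (3.2188,0.5938); α = Δx/Fx = (103/32) / (103/8) = 1/4
check: Δy/Fy = (19/32) / (19/8) = 1/4 ✓

α = 1/4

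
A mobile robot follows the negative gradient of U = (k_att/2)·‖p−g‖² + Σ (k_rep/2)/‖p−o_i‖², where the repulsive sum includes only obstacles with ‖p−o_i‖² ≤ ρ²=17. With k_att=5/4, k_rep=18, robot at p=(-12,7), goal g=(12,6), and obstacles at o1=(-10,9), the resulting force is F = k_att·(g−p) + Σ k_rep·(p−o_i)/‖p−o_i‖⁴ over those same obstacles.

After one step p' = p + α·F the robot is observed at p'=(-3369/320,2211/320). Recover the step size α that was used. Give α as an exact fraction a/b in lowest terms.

α = 1/20

F_att = 5/4·(g−p) = 5/4·(24,-1) = (30.0000,-1.2500)
o1: d²=8 ≤ ρ²=17; F_rep = 18·(-2,-2)/8² = (-0.5625,-0.5625)
F = F_att + ΣF_rep = (29.4375,-1.8125)
Δp = p'−p = (1.4719,-0.0906); α = Δx/Fx = (471/320) / (471/16) = 1/20
check: Δy/Fy = (-29/320) / (-29/16) = 1/20 ✓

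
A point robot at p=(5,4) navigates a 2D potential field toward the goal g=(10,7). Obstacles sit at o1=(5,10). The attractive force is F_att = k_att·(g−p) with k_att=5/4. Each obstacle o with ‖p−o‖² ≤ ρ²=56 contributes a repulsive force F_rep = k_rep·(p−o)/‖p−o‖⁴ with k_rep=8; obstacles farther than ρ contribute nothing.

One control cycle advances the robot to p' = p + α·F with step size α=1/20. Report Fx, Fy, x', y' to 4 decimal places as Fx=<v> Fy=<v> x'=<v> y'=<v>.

F_att = 5/4·(g−p) = 5/4·(5,3) = (6.2500,3.7500)
o1: d²=36 ≤ ρ²=56; F_rep = 8·(0,-6)/36² = (0.0000,-0.0370)
F = F_att + ΣF_rep = (6.2500,3.7130)
p' = p + 1/20·F = (5.3125,4.1856)

Fx=6.2500 Fy=3.7130 x'=5.3125 y'=4.1856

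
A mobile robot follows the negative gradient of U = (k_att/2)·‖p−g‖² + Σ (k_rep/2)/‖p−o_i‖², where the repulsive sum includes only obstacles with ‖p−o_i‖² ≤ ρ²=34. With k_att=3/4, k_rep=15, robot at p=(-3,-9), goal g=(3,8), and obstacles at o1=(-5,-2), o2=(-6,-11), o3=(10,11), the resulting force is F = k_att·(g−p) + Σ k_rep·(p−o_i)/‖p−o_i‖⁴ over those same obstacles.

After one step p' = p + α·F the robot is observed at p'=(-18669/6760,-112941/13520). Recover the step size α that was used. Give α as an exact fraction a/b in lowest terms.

F_att = 3/4·(g−p) = 3/4·(6,17) = (4.5000,12.7500)
o1: d²=53 > ρ²=34 → inactive
o2: d²=13 ≤ ρ²=34; F_rep = 15·(3,2)/13² = (0.2663,0.1775)
o3: d²=569 > ρ²=34 → inactive
F = F_att + ΣF_rep = (4.7663,12.9275)
Δp = p'−p = (0.2383,0.6464); α = Δx/Fx = (1611/6760) / (1611/338) = 1/20
check: Δy/Fy = (8739/13520) / (8739/676) = 1/20 ✓

α = 1/20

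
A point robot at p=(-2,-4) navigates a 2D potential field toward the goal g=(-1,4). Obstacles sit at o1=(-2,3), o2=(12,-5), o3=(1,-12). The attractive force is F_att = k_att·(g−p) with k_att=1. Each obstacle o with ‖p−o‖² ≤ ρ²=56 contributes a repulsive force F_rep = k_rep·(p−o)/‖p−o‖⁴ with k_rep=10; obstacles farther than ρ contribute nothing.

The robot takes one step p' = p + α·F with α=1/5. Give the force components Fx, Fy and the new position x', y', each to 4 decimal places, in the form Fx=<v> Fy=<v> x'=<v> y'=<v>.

F_att = 1·(g−p) = 1·(1,8) = (1.0000,8.0000)
o1: d²=49 ≤ ρ²=56; F_rep = 10·(0,-7)/49² = (0.0000,-0.0292)
o2: d²=197 > ρ²=56 → inactive
o3: d²=73 > ρ²=56 → inactive
F = F_att + ΣF_rep = (1.0000,7.9708)
p' = p + 1/5·F = (-1.8000,-2.4058)

Fx=1.0000 Fy=7.9708 x'=-1.8000 y'=-2.4058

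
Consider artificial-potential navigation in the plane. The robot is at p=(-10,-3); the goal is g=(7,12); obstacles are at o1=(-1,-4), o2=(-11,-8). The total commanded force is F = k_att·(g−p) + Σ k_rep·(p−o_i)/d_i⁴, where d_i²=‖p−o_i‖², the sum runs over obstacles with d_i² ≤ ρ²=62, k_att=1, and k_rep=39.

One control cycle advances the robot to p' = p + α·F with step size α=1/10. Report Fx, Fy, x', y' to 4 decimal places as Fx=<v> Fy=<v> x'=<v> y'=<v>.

Fx=17.0577 Fy=15.2885 x'=-8.2942 y'=-1.4712

F_att = 1·(g−p) = 1·(17,15) = (17.0000,15.0000)
o1: d²=82 > ρ²=62 → inactive
o2: d²=26 ≤ ρ²=62; F_rep = 39·(1,5)/26² = (0.0577,0.2885)
F = F_att + ΣF_rep = (17.0577,15.2885)
p' = p + 1/10·F = (-8.2942,-1.4712)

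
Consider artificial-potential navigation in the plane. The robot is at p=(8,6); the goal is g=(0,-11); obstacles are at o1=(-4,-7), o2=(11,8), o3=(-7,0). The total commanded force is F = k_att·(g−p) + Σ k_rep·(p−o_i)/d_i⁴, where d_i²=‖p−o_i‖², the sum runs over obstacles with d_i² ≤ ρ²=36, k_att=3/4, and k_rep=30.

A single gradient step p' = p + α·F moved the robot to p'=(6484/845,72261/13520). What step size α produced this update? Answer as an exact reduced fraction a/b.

α = 1/20

F_att = 3/4·(g−p) = 3/4·(-8,-17) = (-6.0000,-12.7500)
o1: d²=313 > ρ²=36 → inactive
o2: d²=13 ≤ ρ²=36; F_rep = 30·(-3,-2)/13² = (-0.5325,-0.3550)
o3: d²=261 > ρ²=36 → inactive
F = F_att + ΣF_rep = (-6.5325,-13.1050)
Δp = p'−p = (-0.3266,-0.6553); α = Δx/Fx = (-276/845) / (-1104/169) = 1/20
check: Δy/Fy = (-8859/13520) / (-8859/676) = 1/20 ✓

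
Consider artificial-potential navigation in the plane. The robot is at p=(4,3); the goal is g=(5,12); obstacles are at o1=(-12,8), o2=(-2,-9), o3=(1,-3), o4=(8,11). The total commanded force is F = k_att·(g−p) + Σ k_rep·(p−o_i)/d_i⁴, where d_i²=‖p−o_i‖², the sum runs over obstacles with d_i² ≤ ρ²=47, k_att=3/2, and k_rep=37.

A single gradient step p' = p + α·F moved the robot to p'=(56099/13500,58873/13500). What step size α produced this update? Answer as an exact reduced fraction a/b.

F_att = 3/2·(g−p) = 3/2·(1,9) = (1.5000,13.5000)
o1: d²=281 > ρ²=47 → inactive
o2: d²=180 > ρ²=47 → inactive
o3: d²=45 ≤ ρ²=47; F_rep = 37·(3,6)/45² = (0.0548,0.1096)
o4: d²=80 > ρ²=47 → inactive
F = F_att + ΣF_rep = (1.5548,13.6096)
Δp = p'−p = (0.1555,1.3610); α = Δx/Fx = (2099/13500) / (2099/1350) = 1/10
check: Δy/Fy = (18373/13500) / (18373/1350) = 1/10 ✓

α = 1/10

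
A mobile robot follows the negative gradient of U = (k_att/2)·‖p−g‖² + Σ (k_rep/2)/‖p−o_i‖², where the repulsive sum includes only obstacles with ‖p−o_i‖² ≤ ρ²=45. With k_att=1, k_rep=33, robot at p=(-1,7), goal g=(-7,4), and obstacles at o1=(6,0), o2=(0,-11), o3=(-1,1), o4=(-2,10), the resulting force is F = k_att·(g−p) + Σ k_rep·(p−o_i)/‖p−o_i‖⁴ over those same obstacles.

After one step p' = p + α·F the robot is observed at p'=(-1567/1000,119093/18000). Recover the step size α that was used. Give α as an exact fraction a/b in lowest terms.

F_att = 1·(g−p) = 1·(-6,-3) = (-6.0000,-3.0000)
o1: d²=98 > ρ²=45 → inactive
o2: d²=325 > ρ²=45 → inactive
o3: d²=36 ≤ ρ²=45; F_rep = 33·(0,6)/36² = (0.0000,0.1528)
o4: d²=10 ≤ ρ²=45; F_rep = 33·(1,-3)/10² = (0.3300,-0.9900)
F = F_att + ΣF_rep = (-5.6700,-3.8372)
Δp = p'−p = (-0.5670,-0.3837); α = Δx/Fx = (-567/1000) / (-567/100) = 1/10
check: Δy/Fy = (-6907/18000) / (-6907/1800) = 1/10 ✓

α = 1/10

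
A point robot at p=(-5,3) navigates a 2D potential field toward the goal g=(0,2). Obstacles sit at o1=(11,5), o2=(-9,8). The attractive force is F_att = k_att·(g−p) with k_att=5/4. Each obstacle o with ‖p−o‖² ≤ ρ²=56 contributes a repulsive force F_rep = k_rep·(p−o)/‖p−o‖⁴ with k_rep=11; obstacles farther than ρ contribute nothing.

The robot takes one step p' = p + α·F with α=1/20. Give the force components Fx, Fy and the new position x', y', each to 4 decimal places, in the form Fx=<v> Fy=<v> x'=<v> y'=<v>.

Fx=6.2762 Fy=-1.2827 x'=-4.6862 y'=2.9359

F_att = 5/4·(g−p) = 5/4·(5,-1) = (6.2500,-1.2500)
o1: d²=260 > ρ²=56 → inactive
o2: d²=41 ≤ ρ²=56; F_rep = 11·(4,-5)/41² = (0.0262,-0.0327)
F = F_att + ΣF_rep = (6.2762,-1.2827)
p' = p + 1/20·F = (-4.6862,2.9359)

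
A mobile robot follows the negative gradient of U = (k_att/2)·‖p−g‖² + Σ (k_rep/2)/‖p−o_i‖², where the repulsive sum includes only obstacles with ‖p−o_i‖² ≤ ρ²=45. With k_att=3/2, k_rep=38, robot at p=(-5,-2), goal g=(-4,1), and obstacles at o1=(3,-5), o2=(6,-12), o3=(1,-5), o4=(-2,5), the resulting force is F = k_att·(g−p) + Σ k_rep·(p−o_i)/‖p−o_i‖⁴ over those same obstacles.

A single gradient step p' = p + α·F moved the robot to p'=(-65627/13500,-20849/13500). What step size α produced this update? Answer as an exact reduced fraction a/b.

F_att = 3/2·(g−p) = 3/2·(1,3) = (1.5000,4.5000)
o1: d²=73 > ρ²=45 → inactive
o2: d²=221 > ρ²=45 → inactive
o3: d²=45 ≤ ρ²=45; F_rep = 38·(-6,3)/45² = (-0.1126,0.0563)
o4: d²=58 > ρ²=45 → inactive
F = F_att + ΣF_rep = (1.3874,4.5563)
Δp = p'−p = (0.1387,0.4556); α = Δx/Fx = (1873/13500) / (1873/1350) = 1/10
check: Δy/Fy = (6151/13500) / (6151/1350) = 1/10 ✓

α = 1/10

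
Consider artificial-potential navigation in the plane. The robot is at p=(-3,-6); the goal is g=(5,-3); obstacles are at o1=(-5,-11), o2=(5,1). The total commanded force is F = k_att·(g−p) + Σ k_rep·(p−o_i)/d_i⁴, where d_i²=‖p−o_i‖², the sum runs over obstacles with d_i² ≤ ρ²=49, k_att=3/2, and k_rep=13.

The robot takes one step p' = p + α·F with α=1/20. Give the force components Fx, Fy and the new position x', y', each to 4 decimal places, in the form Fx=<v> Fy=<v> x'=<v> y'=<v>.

F_att = 3/2·(g−p) = 3/2·(8,3) = (12.0000,4.5000)
o1: d²=29 ≤ ρ²=49; F_rep = 13·(2,5)/29² = (0.0309,0.0773)
o2: d²=113 > ρ²=49 → inactive
F = F_att + ΣF_rep = (12.0309,4.5773)
p' = p + 1/20·F = (-2.3985,-5.7711)

Fx=12.0309 Fy=4.5773 x'=-2.3985 y'=-5.7711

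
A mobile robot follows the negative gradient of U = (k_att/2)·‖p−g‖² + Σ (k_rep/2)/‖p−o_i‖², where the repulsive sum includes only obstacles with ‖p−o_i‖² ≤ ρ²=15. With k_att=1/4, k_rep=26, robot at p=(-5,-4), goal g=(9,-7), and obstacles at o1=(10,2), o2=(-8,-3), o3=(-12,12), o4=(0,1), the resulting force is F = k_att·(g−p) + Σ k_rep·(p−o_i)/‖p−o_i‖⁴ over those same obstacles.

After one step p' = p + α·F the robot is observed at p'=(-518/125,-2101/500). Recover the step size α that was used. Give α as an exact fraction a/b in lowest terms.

F_att = 1/4·(g−p) = 1/4·(14,-3) = (3.5000,-0.7500)
o1: d²=261 > ρ²=15 → inactive
o2: d²=10 ≤ ρ²=15; F_rep = 26·(3,-1)/10² = (0.7800,-0.2600)
o3: d²=305 > ρ²=15 → inactive
o4: d²=50 > ρ²=15 → inactive
F = F_att + ΣF_rep = (4.2800,-1.0100)
Δp = p'−p = (0.8560,-0.2020); α = Δx/Fx = (107/125) / (107/25) = 1/5
check: Δy/Fy = (-101/500) / (-101/100) = 1/5 ✓

α = 1/5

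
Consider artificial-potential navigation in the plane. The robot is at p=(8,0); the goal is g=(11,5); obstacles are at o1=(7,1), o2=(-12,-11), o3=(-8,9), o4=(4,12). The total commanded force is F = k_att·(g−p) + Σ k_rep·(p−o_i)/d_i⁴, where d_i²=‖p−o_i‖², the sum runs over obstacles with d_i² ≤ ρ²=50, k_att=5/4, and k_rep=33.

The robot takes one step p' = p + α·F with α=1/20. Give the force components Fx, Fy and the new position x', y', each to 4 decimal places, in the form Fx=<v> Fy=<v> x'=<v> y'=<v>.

Fx=12.0000 Fy=-2.0000 x'=8.6000 y'=-0.1000

F_att = 5/4·(g−p) = 5/4·(3,5) = (3.7500,6.2500)
o1: d²=2 ≤ ρ²=50; F_rep = 33·(1,-1)/2² = (8.2500,-8.2500)
o2: d²=521 > ρ²=50 → inactive
o3: d²=337 > ρ²=50 → inactive
o4: d²=160 > ρ²=50 → inactive
F = F_att + ΣF_rep = (12.0000,-2.0000)
p' = p + 1/20·F = (8.6000,-0.1000)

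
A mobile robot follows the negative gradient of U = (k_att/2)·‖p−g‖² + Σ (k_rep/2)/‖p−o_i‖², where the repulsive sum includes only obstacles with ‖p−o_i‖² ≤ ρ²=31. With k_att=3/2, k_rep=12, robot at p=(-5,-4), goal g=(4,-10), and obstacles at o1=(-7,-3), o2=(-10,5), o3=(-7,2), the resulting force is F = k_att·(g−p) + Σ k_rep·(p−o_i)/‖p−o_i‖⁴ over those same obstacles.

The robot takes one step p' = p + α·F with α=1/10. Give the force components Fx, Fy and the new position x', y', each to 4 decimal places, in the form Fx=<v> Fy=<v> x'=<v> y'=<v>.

F_att = 3/2·(g−p) = 3/2·(9,-6) = (13.5000,-9.0000)
o1: d²=5 ≤ ρ²=31; F_rep = 12·(2,-1)/5² = (0.9600,-0.4800)
o2: d²=106 > ρ²=31 → inactive
o3: d²=40 > ρ²=31 → inactive
F = F_att + ΣF_rep = (14.4600,-9.4800)
p' = p + 1/10·F = (-3.5540,-4.9480)

Fx=14.4600 Fy=-9.4800 x'=-3.5540 y'=-4.9480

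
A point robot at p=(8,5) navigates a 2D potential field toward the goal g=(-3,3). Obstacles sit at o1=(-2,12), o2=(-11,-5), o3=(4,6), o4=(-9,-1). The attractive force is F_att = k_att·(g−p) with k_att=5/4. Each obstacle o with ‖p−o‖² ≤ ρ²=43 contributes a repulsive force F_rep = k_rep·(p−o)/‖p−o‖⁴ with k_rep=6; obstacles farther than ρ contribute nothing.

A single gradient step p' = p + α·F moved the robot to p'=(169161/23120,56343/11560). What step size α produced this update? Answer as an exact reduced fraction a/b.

F_att = 5/4·(g−p) = 5/4·(-11,-2) = (-13.7500,-2.5000)
o1: d²=149 > ρ²=43 → inactive
o2: d²=461 > ρ²=43 → inactive
o3: d²=17 ≤ ρ²=43; F_rep = 6·(4,-1)/17² = (0.0830,-0.0208)
o4: d²=325 > ρ²=43 → inactive
F = F_att + ΣF_rep = (-13.6670,-2.5208)
Δp = p'−p = (-0.6833,-0.1260); α = Δx/Fx = (-15799/23120) / (-15799/1156) = 1/20
check: Δy/Fy = (-1457/11560) / (-1457/578) = 1/20 ✓

α = 1/20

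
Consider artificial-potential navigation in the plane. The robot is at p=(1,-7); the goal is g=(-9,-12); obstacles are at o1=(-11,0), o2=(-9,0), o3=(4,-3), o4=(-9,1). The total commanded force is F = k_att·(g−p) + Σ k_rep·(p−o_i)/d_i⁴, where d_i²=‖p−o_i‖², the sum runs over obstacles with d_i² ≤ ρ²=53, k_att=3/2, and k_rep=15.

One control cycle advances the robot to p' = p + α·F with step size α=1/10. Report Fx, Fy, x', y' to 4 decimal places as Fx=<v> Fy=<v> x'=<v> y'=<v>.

F_att = 3/2·(g−p) = 3/2·(-10,-5) = (-15.0000,-7.5000)
o1: d²=193 > ρ²=53 → inactive
o2: d²=149 > ρ²=53 → inactive
o3: d²=25 ≤ ρ²=53; F_rep = 15·(-3,-4)/25² = (-0.0720,-0.0960)
o4: d²=164 > ρ²=53 → inactive
F = F_att + ΣF_rep = (-15.0720,-7.5960)
p' = p + 1/10·F = (-0.5072,-7.7596)

Fx=-15.0720 Fy=-7.5960 x'=-0.5072 y'=-7.7596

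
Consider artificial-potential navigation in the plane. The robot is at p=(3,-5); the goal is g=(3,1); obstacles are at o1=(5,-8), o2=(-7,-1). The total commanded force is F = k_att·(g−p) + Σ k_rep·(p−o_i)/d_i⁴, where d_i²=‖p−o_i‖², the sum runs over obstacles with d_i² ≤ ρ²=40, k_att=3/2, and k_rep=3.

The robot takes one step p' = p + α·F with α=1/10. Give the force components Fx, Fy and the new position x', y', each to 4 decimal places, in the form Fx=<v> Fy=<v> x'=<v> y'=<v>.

Fx=-0.0355 Fy=9.0533 x'=2.9964 y'=-4.0947

F_att = 3/2·(g−p) = 3/2·(0,6) = (0.0000,9.0000)
o1: d²=13 ≤ ρ²=40; F_rep = 3·(-2,3)/13² = (-0.0355,0.0533)
o2: d²=116 > ρ²=40 → inactive
F = F_att + ΣF_rep = (-0.0355,9.0533)
p' = p + 1/10·F = (2.9964,-4.0947)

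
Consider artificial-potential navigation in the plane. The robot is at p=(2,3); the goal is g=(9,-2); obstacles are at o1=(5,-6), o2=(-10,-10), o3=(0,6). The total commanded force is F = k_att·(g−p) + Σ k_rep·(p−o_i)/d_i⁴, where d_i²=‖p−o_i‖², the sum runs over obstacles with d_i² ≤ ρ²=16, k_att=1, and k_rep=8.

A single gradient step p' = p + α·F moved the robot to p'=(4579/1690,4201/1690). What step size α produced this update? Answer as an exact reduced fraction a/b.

F_att = 1·(g−p) = 1·(7,-5) = (7.0000,-5.0000)
o1: d²=90 > ρ²=16 → inactive
o2: d²=313 > ρ²=16 → inactive
o3: d²=13 ≤ ρ²=16; F_rep = 8·(2,-3)/13² = (0.0947,-0.1420)
F = F_att + ΣF_rep = (7.0947,-5.1420)
Δp = p'−p = (0.7095,-0.5142); α = Δx/Fx = (1199/1690) / (1199/169) = 1/10
check: Δy/Fy = (-869/1690) / (-869/169) = 1/10 ✓

α = 1/10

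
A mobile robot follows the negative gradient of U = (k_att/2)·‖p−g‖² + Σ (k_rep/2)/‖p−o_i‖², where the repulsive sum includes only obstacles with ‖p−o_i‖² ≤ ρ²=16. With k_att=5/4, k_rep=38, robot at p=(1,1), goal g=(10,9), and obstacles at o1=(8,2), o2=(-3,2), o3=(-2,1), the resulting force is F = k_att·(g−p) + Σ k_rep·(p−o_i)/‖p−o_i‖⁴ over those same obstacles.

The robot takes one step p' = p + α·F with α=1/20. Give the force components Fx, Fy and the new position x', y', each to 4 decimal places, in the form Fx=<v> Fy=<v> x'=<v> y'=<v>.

F_att = 5/4·(g−p) = 5/4·(9,8) = (11.2500,10.0000)
o1: d²=50 > ρ²=16 → inactive
o2: d²=17 > ρ²=16 → inactive
o3: d²=9 ≤ ρ²=16; F_rep = 38·(3,0)/9² = (1.4074,0.0000)
F = F_att + ΣF_rep = (12.6574,10.0000)
p' = p + 1/20·F = (1.6329,1.5000)

Fx=12.6574 Fy=10.0000 x'=1.6329 y'=1.5000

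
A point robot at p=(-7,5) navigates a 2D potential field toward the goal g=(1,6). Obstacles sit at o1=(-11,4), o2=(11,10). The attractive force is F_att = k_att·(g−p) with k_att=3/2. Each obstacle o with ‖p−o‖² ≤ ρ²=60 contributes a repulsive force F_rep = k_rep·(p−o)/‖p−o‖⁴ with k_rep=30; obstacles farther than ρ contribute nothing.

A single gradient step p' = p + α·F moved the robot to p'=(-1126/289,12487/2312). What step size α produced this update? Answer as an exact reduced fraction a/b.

F_att = 3/2·(g−p) = 3/2·(8,1) = (12.0000,1.5000)
o1: d²=17 ≤ ρ²=60; F_rep = 30·(4,1)/17² = (0.4152,0.1038)
o2: d²=349 > ρ²=60 → inactive
F = F_att + ΣF_rep = (12.4152,1.6038)
Δp = p'−p = (3.1038,0.4010); α = Δx/Fx = (897/289) / (3588/289) = 1/4
check: Δy/Fy = (927/2312) / (927/578) = 1/4 ✓

α = 1/4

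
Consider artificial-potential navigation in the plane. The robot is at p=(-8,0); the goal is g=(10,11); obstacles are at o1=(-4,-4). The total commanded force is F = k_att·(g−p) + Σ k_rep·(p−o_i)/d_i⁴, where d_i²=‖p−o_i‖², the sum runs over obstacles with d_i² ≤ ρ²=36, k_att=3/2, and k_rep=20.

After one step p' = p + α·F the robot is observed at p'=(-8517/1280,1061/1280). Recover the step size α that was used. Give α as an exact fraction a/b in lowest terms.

α = 1/20

F_att = 3/2·(g−p) = 3/2·(18,11) = (27.0000,16.5000)
o1: d²=32 ≤ ρ²=36; F_rep = 20·(-4,4)/32² = (-0.0781,0.0781)
F = F_att + ΣF_rep = (26.9219,16.5781)
Δp = p'−p = (1.3461,0.8289); α = Δx/Fx = (1723/1280) / (1723/64) = 1/20
check: Δy/Fy = (1061/1280) / (1061/64) = 1/20 ✓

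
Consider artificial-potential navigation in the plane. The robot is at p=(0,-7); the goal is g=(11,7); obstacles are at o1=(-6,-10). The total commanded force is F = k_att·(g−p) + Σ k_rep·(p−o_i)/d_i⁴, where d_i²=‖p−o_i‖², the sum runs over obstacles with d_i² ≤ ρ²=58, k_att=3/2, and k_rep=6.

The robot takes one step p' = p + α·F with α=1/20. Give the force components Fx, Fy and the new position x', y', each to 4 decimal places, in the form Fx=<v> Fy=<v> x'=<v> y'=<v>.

Fx=16.5178 Fy=21.0089 x'=0.8259 y'=-5.9496

F_att = 3/2·(g−p) = 3/2·(11,14) = (16.5000,21.0000)
o1: d²=45 ≤ ρ²=58; F_rep = 6·(6,3)/45² = (0.0178,0.0089)
F = F_att + ΣF_rep = (16.5178,21.0089)
p' = p + 1/20·F = (0.8259,-5.9496)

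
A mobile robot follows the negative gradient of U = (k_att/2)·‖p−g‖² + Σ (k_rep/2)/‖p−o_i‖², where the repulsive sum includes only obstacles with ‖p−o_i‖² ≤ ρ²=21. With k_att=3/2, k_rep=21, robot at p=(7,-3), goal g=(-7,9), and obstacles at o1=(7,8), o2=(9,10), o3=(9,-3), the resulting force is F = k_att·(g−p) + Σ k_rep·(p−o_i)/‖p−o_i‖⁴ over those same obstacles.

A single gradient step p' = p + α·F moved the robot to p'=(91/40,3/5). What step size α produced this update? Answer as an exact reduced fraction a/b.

α = 1/5

F_att = 3/2·(g−p) = 3/2·(-14,12) = (-21.0000,18.0000)
o1: d²=121 > ρ²=21 → inactive
o2: d²=173 > ρ²=21 → inactive
o3: d²=4 ≤ ρ²=21; F_rep = 21·(-2,0)/4² = (-2.6250,0.0000)
F = F_att + ΣF_rep = (-23.6250,18.0000)
Δp = p'−p = (-4.7250,3.6000); α = Δx/Fx = (-189/40) / (-189/8) = 1/5
check: Δy/Fy = (18/5) / (18) = 1/5 ✓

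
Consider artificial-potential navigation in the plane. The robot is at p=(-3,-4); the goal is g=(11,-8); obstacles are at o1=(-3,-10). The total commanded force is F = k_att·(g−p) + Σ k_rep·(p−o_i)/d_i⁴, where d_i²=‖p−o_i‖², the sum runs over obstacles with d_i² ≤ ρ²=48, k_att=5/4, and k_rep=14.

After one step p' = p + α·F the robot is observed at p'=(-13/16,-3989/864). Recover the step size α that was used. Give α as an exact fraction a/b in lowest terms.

F_att = 5/4·(g−p) = 5/4·(14,-4) = (17.5000,-5.0000)
o1: d²=36 ≤ ρ²=48; F_rep = 14·(0,6)/36² = (0.0000,0.0648)
F = F_att + ΣF_rep = (17.5000,-4.9352)
Δp = p'−p = (2.1875,-0.6169); α = Δx/Fx = (35/16) / (35/2) = 1/8
check: Δy/Fy = (-533/864) / (-533/108) = 1/8 ✓

α = 1/8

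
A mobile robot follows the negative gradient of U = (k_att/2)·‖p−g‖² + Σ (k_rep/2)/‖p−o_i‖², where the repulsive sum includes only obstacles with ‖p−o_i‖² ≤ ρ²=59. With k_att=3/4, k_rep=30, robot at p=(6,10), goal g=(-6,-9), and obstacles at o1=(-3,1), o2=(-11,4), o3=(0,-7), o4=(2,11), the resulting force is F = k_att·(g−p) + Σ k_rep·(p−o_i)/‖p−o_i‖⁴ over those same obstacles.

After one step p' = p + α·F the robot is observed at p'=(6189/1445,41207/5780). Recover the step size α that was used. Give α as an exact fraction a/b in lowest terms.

F_att = 3/4·(g−p) = 3/4·(-12,-19) = (-9.0000,-14.2500)
o1: d²=162 > ρ²=59 → inactive
o2: d²=325 > ρ²=59 → inactive
o3: d²=325 > ρ²=59 → inactive
o4: d²=17 ≤ ρ²=59; F_rep = 30·(4,-1)/17² = (0.4152,-0.1038)
F = F_att + ΣF_rep = (-8.5848,-14.3538)
Δp = p'−p = (-1.7170,-2.8708); α = Δx/Fx = (-2481/1445) / (-2481/289) = 1/5
check: Δy/Fy = (-16593/5780) / (-16593/1156) = 1/5 ✓

α = 1/5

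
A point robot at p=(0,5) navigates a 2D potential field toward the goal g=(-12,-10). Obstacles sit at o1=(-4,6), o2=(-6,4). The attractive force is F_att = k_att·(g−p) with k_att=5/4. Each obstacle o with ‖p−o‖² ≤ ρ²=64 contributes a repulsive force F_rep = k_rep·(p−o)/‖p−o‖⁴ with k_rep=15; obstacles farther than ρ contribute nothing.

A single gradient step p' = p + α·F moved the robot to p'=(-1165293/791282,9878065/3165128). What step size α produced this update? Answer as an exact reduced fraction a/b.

α = 1/10

F_att = 5/4·(g−p) = 5/4·(-12,-15) = (-15.0000,-18.7500)
o1: d²=17 ≤ ρ²=64; F_rep = 15·(4,-1)/17² = (0.2076,-0.0519)
o2: d²=37 ≤ ρ²=64; F_rep = 15·(6,1)/37² = (0.0657,0.0110)
F = F_att + ΣF_rep = (-14.7266,-18.7909)
Δp = p'−p = (-1.4727,-1.8791); α = Δx/Fx = (-1165293/791282) / (-5826465/395641) = 1/10
check: Δy/Fy = (-5947575/3165128) / (-29737875/1582564) = 1/10 ✓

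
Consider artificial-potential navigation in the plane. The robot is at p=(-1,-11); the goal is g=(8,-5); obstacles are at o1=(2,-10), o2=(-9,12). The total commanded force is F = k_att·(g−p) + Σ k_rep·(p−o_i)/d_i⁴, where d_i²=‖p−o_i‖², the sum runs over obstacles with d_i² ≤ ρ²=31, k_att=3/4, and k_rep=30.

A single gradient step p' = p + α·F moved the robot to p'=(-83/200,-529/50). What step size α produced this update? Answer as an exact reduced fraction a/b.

F_att = 3/4·(g−p) = 3/4·(9,6) = (6.7500,4.5000)
o1: d²=10 ≤ ρ²=31; F_rep = 30·(-3,-1)/10² = (-0.9000,-0.3000)
o2: d²=593 > ρ²=31 → inactive
F = F_att + ΣF_rep = (5.8500,4.2000)
Δp = p'−p = (0.5850,0.4200); α = Δx/Fx = (117/200) / (117/20) = 1/10
check: Δy/Fy = (21/50) / (21/5) = 1/10 ✓

α = 1/10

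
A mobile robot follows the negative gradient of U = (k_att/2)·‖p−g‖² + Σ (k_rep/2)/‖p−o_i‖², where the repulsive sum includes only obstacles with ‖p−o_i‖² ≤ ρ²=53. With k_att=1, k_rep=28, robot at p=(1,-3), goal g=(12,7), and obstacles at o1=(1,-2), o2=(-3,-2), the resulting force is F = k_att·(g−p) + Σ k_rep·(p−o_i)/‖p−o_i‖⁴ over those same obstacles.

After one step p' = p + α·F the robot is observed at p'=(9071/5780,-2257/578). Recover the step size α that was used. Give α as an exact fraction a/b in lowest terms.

F_att = 1·(g−p) = 1·(11,10) = (11.0000,10.0000)
o1: d²=1 ≤ ρ²=53; F_rep = 28·(0,-1)/1² = (0.0000,-28.0000)
o2: d²=17 ≤ ρ²=53; F_rep = 28·(4,-1)/17² = (0.3875,-0.0969)
F = F_att + ΣF_rep = (11.3875,-18.0969)
Δp = p'−p = (0.5694,-0.9048); α = Δx/Fx = (3291/5780) / (3291/289) = 1/20
check: Δy/Fy = (-523/578) / (-5230/289) = 1/20 ✓

α = 1/20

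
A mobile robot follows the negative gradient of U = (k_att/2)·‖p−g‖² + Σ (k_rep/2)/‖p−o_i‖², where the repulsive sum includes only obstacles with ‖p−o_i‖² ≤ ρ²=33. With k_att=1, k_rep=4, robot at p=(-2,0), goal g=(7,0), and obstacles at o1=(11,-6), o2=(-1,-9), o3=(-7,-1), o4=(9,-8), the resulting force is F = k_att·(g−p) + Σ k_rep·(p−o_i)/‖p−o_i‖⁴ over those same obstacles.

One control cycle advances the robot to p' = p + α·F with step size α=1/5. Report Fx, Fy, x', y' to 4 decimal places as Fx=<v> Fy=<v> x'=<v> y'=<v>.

Fx=9.0296 Fy=0.0059 x'=-0.1941 y'=0.0012

F_att = 1·(g−p) = 1·(9,0) = (9.0000,0.0000)
o1: d²=205 > ρ²=33 → inactive
o2: d²=82 > ρ²=33 → inactive
o3: d²=26 ≤ ρ²=33; F_rep = 4·(5,1)/26² = (0.0296,0.0059)
o4: d²=185 > ρ²=33 → inactive
F = F_att + ΣF_rep = (9.0296,0.0059)
p' = p + 1/5·F = (-0.1941,0.0012)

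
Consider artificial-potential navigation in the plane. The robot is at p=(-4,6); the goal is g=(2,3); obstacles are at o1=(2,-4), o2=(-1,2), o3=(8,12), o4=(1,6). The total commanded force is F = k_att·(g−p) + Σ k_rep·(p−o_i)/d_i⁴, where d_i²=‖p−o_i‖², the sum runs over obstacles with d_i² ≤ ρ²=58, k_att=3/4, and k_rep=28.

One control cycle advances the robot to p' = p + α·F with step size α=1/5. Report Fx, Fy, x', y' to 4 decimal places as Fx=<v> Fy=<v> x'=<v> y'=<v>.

Fx=4.1416 Fy=-2.0708 x'=-3.1717 y'=5.5858

F_att = 3/4·(g−p) = 3/4·(6,-3) = (4.5000,-2.2500)
o1: d²=136 > ρ²=58 → inactive
o2: d²=25 ≤ ρ²=58; F_rep = 28·(-3,4)/25² = (-0.1344,0.1792)
o3: d²=180 > ρ²=58 → inactive
o4: d²=25 ≤ ρ²=58; F_rep = 28·(-5,0)/25² = (-0.2240,0.0000)
F = F_att + ΣF_rep = (4.1416,-2.0708)
p' = p + 1/5·F = (-3.1717,5.5858)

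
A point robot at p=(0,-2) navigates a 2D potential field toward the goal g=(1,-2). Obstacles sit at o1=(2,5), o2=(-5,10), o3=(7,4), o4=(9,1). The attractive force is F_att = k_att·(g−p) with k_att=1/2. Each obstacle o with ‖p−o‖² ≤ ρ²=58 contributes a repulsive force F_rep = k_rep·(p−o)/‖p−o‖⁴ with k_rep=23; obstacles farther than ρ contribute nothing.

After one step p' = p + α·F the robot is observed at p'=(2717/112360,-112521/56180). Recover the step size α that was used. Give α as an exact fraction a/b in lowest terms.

α = 1/20

F_att = 1/2·(g−p) = 1/2·(1,0) = (0.5000,0.0000)
o1: d²=53 ≤ ρ²=58; F_rep = 23·(-2,-7)/53² = (-0.0164,-0.0573)
o2: d²=169 > ρ²=58 → inactive
o3: d²=85 > ρ²=58 → inactive
o4: d²=90 > ρ²=58 → inactive
F = F_att + ΣF_rep = (0.4836,-0.0573)
Δp = p'−p = (0.0242,-0.0029); α = Δx/Fx = (2717/112360) / (2717/5618) = 1/20
check: Δy/Fy = (-161/56180) / (-161/2809) = 1/20 ✓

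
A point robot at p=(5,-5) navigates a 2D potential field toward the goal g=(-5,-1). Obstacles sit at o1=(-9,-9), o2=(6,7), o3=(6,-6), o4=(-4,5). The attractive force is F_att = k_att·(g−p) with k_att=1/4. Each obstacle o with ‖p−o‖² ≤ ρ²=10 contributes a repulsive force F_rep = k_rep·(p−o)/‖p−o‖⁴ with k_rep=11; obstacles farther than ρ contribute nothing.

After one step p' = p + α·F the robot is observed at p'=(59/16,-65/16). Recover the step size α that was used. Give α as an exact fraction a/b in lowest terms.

F_att = 1/4·(g−p) = 1/4·(-10,4) = (-2.5000,1.0000)
o1: d²=212 > ρ²=10 → inactive
o2: d²=145 > ρ²=10 → inactive
o3: d²=2 ≤ ρ²=10; F_rep = 11·(-1,1)/2² = (-2.7500,2.7500)
o4: d²=181 > ρ²=10 → inactive
F = F_att + ΣF_rep = (-5.2500,3.7500)
Δp = p'−p = (-1.3125,0.9375); α = Δx/Fx = (-21/16) / (-21/4) = 1/4
check: Δy/Fy = (15/16) / (15/4) = 1/4 ✓

α = 1/4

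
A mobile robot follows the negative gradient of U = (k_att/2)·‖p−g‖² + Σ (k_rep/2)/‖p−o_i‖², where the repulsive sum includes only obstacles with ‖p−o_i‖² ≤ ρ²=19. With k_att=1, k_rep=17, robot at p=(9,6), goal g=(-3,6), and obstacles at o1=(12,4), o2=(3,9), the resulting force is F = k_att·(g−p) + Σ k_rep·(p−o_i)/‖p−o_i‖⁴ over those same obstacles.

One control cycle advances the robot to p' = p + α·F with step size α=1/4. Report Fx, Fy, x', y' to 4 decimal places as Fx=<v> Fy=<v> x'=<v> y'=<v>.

Fx=-12.3018 Fy=0.2012 x'=5.9246 y'=6.0503

F_att = 1·(g−p) = 1·(-12,0) = (-12.0000,0.0000)
o1: d²=13 ≤ ρ²=19; F_rep = 17·(-3,2)/13² = (-0.3018,0.2012)
o2: d²=45 > ρ²=19 → inactive
F = F_att + ΣF_rep = (-12.3018,0.2012)
p' = p + 1/4·F = (5.9246,6.0503)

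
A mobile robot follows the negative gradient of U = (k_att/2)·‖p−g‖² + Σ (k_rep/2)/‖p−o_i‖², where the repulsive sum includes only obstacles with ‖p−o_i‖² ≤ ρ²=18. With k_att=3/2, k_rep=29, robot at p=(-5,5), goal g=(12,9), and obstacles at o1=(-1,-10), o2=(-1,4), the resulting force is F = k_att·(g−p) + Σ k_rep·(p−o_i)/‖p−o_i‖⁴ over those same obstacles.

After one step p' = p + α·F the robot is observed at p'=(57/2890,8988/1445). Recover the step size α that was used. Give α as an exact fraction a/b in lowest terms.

F_att = 3/2·(g−p) = 3/2·(17,4) = (25.5000,6.0000)
o1: d²=241 > ρ²=18 → inactive
o2: d²=17 ≤ ρ²=18; F_rep = 29·(-4,1)/17² = (-0.4014,0.1003)
F = F_att + ΣF_rep = (25.0986,6.1003)
Δp = p'−p = (5.0197,1.2201); α = Δx/Fx = (14507/2890) / (14507/578) = 1/5
check: Δy/Fy = (1763/1445) / (1763/289) = 1/5 ✓

α = 1/5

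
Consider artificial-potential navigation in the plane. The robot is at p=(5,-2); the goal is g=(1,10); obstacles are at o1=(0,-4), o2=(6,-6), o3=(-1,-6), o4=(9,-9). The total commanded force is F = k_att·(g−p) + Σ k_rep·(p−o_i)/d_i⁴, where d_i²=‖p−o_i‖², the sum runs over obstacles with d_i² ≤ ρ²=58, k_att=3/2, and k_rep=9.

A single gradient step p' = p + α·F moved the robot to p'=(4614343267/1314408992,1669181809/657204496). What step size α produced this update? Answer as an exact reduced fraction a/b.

α = 1/4

F_att = 3/2·(g−p) = 3/2·(-4,12) = (-6.0000,18.0000)
o1: d²=29 ≤ ρ²=58; F_rep = 9·(5,2)/29² = (0.0535,0.0214)
o2: d²=17 ≤ ρ²=58; F_rep = 9·(-1,4)/17² = (-0.0311,0.1246)
o3: d²=52 ≤ ρ²=58; F_rep = 9·(6,4)/52² = (0.0200,0.0133)
o4: d²=65 > ρ²=58 → inactive
F = F_att + ΣF_rep = (-5.9577,18.1593)
Δp = p'−p = (-1.4894,4.5398); α = Δx/Fx = (-1957701693/1314408992) / (-1957701693/328602248) = 1/4
check: Δy/Fy = (2983590801/657204496) / (2983590801/164301124) = 1/4 ✓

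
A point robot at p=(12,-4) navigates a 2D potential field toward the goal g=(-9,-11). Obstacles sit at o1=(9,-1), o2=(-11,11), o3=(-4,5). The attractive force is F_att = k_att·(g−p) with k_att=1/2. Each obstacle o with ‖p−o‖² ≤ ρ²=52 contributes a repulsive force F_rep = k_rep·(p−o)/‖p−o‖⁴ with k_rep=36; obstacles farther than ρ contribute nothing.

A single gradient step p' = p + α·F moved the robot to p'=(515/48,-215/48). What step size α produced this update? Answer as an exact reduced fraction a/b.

α = 1/8

F_att = 1/2·(g−p) = 1/2·(-21,-7) = (-10.5000,-3.5000)
o1: d²=18 ≤ ρ²=52; F_rep = 36·(3,-3)/18² = (0.3333,-0.3333)
o2: d²=754 > ρ²=52 → inactive
o3: d²=337 > ρ²=52 → inactive
F = F_att + ΣF_rep = (-10.1667,-3.8333)
Δp = p'−p = (-1.2708,-0.4792); α = Δx/Fx = (-61/48) / (-61/6) = 1/8
check: Δy/Fy = (-23/48) / (-23/6) = 1/8 ✓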